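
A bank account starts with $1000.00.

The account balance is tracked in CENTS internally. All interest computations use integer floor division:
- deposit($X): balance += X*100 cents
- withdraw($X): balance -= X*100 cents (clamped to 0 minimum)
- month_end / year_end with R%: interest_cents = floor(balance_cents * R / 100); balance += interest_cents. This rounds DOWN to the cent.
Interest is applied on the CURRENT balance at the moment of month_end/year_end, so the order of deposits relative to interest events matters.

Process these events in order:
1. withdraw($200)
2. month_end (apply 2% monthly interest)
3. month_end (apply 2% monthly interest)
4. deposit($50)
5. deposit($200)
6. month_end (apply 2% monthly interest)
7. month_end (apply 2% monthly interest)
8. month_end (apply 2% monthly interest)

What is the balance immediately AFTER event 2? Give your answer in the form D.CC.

After 1 (withdraw($200)): balance=$800.00 total_interest=$0.00
After 2 (month_end (apply 2% monthly interest)): balance=$816.00 total_interest=$16.00

Answer: 816.00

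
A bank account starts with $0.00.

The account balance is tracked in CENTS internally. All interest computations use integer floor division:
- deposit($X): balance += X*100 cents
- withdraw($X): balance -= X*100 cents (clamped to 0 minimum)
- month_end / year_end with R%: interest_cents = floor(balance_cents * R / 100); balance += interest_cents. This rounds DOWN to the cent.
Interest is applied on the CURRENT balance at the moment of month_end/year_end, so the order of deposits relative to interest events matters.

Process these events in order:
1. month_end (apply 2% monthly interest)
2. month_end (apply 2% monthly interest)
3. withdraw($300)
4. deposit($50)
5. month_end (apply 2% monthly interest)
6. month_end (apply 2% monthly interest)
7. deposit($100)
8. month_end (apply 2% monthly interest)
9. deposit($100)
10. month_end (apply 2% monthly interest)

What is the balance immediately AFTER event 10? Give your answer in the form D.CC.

Answer: 260.16

Derivation:
After 1 (month_end (apply 2% monthly interest)): balance=$0.00 total_interest=$0.00
After 2 (month_end (apply 2% monthly interest)): balance=$0.00 total_interest=$0.00
After 3 (withdraw($300)): balance=$0.00 total_interest=$0.00
After 4 (deposit($50)): balance=$50.00 total_interest=$0.00
After 5 (month_end (apply 2% monthly interest)): balance=$51.00 total_interest=$1.00
After 6 (month_end (apply 2% monthly interest)): balance=$52.02 total_interest=$2.02
After 7 (deposit($100)): balance=$152.02 total_interest=$2.02
After 8 (month_end (apply 2% monthly interest)): balance=$155.06 total_interest=$5.06
After 9 (deposit($100)): balance=$255.06 total_interest=$5.06
After 10 (month_end (apply 2% monthly interest)): balance=$260.16 total_interest=$10.16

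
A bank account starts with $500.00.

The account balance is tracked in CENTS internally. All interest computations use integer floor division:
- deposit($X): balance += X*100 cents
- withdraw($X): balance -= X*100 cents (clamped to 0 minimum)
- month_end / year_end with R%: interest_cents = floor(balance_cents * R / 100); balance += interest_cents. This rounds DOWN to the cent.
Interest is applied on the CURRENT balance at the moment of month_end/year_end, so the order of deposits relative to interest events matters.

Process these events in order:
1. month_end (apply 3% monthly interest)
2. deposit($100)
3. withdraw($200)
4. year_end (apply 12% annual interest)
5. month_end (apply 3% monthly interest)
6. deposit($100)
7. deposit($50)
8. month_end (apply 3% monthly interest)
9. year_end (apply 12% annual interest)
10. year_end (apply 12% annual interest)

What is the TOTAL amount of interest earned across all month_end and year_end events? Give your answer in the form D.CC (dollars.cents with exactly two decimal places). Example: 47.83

Answer: 262.34

Derivation:
After 1 (month_end (apply 3% monthly interest)): balance=$515.00 total_interest=$15.00
After 2 (deposit($100)): balance=$615.00 total_interest=$15.00
After 3 (withdraw($200)): balance=$415.00 total_interest=$15.00
After 4 (year_end (apply 12% annual interest)): balance=$464.80 total_interest=$64.80
After 5 (month_end (apply 3% monthly interest)): balance=$478.74 total_interest=$78.74
After 6 (deposit($100)): balance=$578.74 total_interest=$78.74
After 7 (deposit($50)): balance=$628.74 total_interest=$78.74
After 8 (month_end (apply 3% monthly interest)): balance=$647.60 total_interest=$97.60
After 9 (year_end (apply 12% annual interest)): balance=$725.31 total_interest=$175.31
After 10 (year_end (apply 12% annual interest)): balance=$812.34 total_interest=$262.34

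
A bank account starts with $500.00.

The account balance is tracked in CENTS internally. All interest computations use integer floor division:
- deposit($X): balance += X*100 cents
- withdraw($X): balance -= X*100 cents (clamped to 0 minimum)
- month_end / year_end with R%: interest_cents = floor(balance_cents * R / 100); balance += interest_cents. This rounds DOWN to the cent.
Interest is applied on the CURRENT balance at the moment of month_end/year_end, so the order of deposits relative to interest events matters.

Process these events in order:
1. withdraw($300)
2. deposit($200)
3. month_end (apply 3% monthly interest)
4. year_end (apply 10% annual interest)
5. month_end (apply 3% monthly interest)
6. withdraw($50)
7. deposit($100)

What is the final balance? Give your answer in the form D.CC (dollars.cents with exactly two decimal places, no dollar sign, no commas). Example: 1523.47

Answer: 516.79

Derivation:
After 1 (withdraw($300)): balance=$200.00 total_interest=$0.00
After 2 (deposit($200)): balance=$400.00 total_interest=$0.00
After 3 (month_end (apply 3% monthly interest)): balance=$412.00 total_interest=$12.00
After 4 (year_end (apply 10% annual interest)): balance=$453.20 total_interest=$53.20
After 5 (month_end (apply 3% monthly interest)): balance=$466.79 total_interest=$66.79
After 6 (withdraw($50)): balance=$416.79 total_interest=$66.79
After 7 (deposit($100)): balance=$516.79 total_interest=$66.79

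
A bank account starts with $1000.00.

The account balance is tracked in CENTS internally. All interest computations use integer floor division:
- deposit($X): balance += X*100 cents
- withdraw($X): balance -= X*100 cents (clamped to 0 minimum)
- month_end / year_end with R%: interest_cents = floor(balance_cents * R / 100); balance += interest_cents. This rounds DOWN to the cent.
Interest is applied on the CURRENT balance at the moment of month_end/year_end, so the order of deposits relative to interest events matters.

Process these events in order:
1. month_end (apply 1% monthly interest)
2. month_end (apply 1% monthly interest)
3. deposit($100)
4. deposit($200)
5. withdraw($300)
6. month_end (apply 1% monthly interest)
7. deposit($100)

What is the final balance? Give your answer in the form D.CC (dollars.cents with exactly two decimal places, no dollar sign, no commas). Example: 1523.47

After 1 (month_end (apply 1% monthly interest)): balance=$1010.00 total_interest=$10.00
After 2 (month_end (apply 1% monthly interest)): balance=$1020.10 total_interest=$20.10
After 3 (deposit($100)): balance=$1120.10 total_interest=$20.10
After 4 (deposit($200)): balance=$1320.10 total_interest=$20.10
After 5 (withdraw($300)): balance=$1020.10 total_interest=$20.10
After 6 (month_end (apply 1% monthly interest)): balance=$1030.30 total_interest=$30.30
After 7 (deposit($100)): balance=$1130.30 total_interest=$30.30

Answer: 1130.30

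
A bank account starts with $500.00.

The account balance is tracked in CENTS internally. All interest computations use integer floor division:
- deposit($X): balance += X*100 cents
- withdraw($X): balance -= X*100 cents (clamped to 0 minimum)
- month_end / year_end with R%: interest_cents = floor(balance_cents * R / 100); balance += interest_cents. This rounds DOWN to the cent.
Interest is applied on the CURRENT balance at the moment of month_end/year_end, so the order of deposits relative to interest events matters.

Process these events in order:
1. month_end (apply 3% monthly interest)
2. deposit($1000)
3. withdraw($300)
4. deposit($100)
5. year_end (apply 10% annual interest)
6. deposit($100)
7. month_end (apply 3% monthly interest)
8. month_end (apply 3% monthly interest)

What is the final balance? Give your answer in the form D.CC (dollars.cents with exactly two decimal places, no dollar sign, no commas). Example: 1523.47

After 1 (month_end (apply 3% monthly interest)): balance=$515.00 total_interest=$15.00
After 2 (deposit($1000)): balance=$1515.00 total_interest=$15.00
After 3 (withdraw($300)): balance=$1215.00 total_interest=$15.00
After 4 (deposit($100)): balance=$1315.00 total_interest=$15.00
After 5 (year_end (apply 10% annual interest)): balance=$1446.50 total_interest=$146.50
After 6 (deposit($100)): balance=$1546.50 total_interest=$146.50
After 7 (month_end (apply 3% monthly interest)): balance=$1592.89 total_interest=$192.89
After 8 (month_end (apply 3% monthly interest)): balance=$1640.67 total_interest=$240.67

Answer: 1640.67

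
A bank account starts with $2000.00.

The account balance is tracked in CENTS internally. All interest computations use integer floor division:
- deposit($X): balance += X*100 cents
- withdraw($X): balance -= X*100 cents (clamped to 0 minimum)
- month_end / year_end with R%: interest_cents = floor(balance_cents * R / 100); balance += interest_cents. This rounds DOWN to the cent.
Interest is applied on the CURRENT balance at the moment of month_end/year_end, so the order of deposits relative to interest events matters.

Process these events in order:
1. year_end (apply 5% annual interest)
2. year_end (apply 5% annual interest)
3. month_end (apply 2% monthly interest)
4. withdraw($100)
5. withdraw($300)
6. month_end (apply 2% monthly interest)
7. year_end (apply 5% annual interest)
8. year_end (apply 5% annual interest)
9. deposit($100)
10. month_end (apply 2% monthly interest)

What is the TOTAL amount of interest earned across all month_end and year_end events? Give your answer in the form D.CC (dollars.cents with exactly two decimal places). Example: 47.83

Answer: 522.97

Derivation:
After 1 (year_end (apply 5% annual interest)): balance=$2100.00 total_interest=$100.00
After 2 (year_end (apply 5% annual interest)): balance=$2205.00 total_interest=$205.00
After 3 (month_end (apply 2% monthly interest)): balance=$2249.10 total_interest=$249.10
After 4 (withdraw($100)): balance=$2149.10 total_interest=$249.10
After 5 (withdraw($300)): balance=$1849.10 total_interest=$249.10
After 6 (month_end (apply 2% monthly interest)): balance=$1886.08 total_interest=$286.08
After 7 (year_end (apply 5% annual interest)): balance=$1980.38 total_interest=$380.38
After 8 (year_end (apply 5% annual interest)): balance=$2079.39 total_interest=$479.39
After 9 (deposit($100)): balance=$2179.39 total_interest=$479.39
After 10 (month_end (apply 2% monthly interest)): balance=$2222.97 total_interest=$522.97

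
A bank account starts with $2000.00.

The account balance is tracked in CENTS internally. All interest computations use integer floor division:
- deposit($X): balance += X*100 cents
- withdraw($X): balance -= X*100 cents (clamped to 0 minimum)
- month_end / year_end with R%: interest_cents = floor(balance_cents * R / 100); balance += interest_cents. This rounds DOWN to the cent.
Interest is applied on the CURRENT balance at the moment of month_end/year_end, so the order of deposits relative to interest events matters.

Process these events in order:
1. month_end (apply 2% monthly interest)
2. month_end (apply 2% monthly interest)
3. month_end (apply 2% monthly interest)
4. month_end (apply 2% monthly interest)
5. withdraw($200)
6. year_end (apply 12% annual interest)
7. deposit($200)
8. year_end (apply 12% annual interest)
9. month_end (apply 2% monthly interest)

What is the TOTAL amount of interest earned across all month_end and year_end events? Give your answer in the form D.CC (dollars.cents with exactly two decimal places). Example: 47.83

After 1 (month_end (apply 2% monthly interest)): balance=$2040.00 total_interest=$40.00
After 2 (month_end (apply 2% monthly interest)): balance=$2080.80 total_interest=$80.80
After 3 (month_end (apply 2% monthly interest)): balance=$2122.41 total_interest=$122.41
After 4 (month_end (apply 2% monthly interest)): balance=$2164.85 total_interest=$164.85
After 5 (withdraw($200)): balance=$1964.85 total_interest=$164.85
After 6 (year_end (apply 12% annual interest)): balance=$2200.63 total_interest=$400.63
After 7 (deposit($200)): balance=$2400.63 total_interest=$400.63
After 8 (year_end (apply 12% annual interest)): balance=$2688.70 total_interest=$688.70
After 9 (month_end (apply 2% monthly interest)): balance=$2742.47 total_interest=$742.47

Answer: 742.47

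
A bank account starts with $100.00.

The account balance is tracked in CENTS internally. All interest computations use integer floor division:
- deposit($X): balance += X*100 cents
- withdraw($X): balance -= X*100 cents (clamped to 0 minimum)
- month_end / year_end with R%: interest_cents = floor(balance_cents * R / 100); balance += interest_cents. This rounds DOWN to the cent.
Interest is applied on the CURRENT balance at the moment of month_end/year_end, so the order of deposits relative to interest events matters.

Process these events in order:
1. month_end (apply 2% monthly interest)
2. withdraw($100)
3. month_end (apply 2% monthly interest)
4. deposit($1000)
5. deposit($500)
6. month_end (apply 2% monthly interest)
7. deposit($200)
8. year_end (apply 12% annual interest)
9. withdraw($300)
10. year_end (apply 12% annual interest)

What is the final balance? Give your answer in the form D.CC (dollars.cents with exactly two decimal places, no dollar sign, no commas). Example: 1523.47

After 1 (month_end (apply 2% monthly interest)): balance=$102.00 total_interest=$2.00
After 2 (withdraw($100)): balance=$2.00 total_interest=$2.00
After 3 (month_end (apply 2% monthly interest)): balance=$2.04 total_interest=$2.04
After 4 (deposit($1000)): balance=$1002.04 total_interest=$2.04
After 5 (deposit($500)): balance=$1502.04 total_interest=$2.04
After 6 (month_end (apply 2% monthly interest)): balance=$1532.08 total_interest=$32.08
After 7 (deposit($200)): balance=$1732.08 total_interest=$32.08
After 8 (year_end (apply 12% annual interest)): balance=$1939.92 total_interest=$239.92
After 9 (withdraw($300)): balance=$1639.92 total_interest=$239.92
After 10 (year_end (apply 12% annual interest)): balance=$1836.71 total_interest=$436.71

Answer: 1836.71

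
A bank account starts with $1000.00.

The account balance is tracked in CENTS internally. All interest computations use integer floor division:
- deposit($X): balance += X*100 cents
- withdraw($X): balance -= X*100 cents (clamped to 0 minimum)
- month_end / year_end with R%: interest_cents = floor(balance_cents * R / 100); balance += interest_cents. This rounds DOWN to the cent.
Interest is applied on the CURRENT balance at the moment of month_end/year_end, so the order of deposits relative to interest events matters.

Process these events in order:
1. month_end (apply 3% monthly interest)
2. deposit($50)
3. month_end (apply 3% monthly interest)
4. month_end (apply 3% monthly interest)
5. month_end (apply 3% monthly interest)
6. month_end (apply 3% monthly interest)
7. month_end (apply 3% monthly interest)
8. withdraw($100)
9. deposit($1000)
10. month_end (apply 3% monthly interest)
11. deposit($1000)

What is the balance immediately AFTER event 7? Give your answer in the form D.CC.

Answer: 1252.00

Derivation:
After 1 (month_end (apply 3% monthly interest)): balance=$1030.00 total_interest=$30.00
After 2 (deposit($50)): balance=$1080.00 total_interest=$30.00
After 3 (month_end (apply 3% monthly interest)): balance=$1112.40 total_interest=$62.40
After 4 (month_end (apply 3% monthly interest)): balance=$1145.77 total_interest=$95.77
After 5 (month_end (apply 3% monthly interest)): balance=$1180.14 total_interest=$130.14
After 6 (month_end (apply 3% monthly interest)): balance=$1215.54 total_interest=$165.54
After 7 (month_end (apply 3% monthly interest)): balance=$1252.00 total_interest=$202.00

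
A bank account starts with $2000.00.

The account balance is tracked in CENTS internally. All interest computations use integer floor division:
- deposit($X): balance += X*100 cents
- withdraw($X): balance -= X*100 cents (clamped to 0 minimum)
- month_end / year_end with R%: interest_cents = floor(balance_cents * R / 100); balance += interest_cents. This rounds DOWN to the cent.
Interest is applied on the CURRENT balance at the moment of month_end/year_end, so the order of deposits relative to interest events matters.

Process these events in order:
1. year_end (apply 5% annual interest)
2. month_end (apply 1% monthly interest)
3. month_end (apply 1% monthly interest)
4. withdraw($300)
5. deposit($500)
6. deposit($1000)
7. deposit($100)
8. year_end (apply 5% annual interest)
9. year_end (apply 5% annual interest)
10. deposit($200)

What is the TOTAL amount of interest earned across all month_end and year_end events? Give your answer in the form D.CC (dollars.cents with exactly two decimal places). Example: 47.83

Answer: 495.03

Derivation:
After 1 (year_end (apply 5% annual interest)): balance=$2100.00 total_interest=$100.00
After 2 (month_end (apply 1% monthly interest)): balance=$2121.00 total_interest=$121.00
After 3 (month_end (apply 1% monthly interest)): balance=$2142.21 total_interest=$142.21
After 4 (withdraw($300)): balance=$1842.21 total_interest=$142.21
After 5 (deposit($500)): balance=$2342.21 total_interest=$142.21
After 6 (deposit($1000)): balance=$3342.21 total_interest=$142.21
After 7 (deposit($100)): balance=$3442.21 total_interest=$142.21
After 8 (year_end (apply 5% annual interest)): balance=$3614.32 total_interest=$314.32
After 9 (year_end (apply 5% annual interest)): balance=$3795.03 total_interest=$495.03
After 10 (deposit($200)): balance=$3995.03 total_interest=$495.03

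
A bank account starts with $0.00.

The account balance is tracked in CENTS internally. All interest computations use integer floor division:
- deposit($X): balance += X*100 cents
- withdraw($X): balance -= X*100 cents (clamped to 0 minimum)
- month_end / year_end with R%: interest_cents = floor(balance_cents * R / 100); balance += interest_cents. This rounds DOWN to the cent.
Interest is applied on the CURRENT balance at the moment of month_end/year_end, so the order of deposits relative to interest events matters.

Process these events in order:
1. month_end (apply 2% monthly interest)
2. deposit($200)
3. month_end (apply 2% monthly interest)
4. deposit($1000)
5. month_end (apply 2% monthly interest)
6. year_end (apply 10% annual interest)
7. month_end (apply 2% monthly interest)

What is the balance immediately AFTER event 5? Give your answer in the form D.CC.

After 1 (month_end (apply 2% monthly interest)): balance=$0.00 total_interest=$0.00
After 2 (deposit($200)): balance=$200.00 total_interest=$0.00
After 3 (month_end (apply 2% monthly interest)): balance=$204.00 total_interest=$4.00
After 4 (deposit($1000)): balance=$1204.00 total_interest=$4.00
After 5 (month_end (apply 2% monthly interest)): balance=$1228.08 total_interest=$28.08

Answer: 1228.08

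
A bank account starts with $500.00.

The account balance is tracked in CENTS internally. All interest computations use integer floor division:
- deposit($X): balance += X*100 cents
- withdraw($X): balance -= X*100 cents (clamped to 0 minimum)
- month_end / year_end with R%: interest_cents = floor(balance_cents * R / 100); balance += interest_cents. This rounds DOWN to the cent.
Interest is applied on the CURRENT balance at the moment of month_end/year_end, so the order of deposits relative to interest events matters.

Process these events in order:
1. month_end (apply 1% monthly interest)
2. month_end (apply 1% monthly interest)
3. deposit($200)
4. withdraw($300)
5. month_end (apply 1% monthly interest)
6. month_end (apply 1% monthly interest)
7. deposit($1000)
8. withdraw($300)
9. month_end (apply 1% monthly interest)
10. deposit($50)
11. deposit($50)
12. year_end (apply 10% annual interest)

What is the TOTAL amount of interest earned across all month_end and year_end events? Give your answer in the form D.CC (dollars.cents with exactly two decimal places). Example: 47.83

After 1 (month_end (apply 1% monthly interest)): balance=$505.00 total_interest=$5.00
After 2 (month_end (apply 1% monthly interest)): balance=$510.05 total_interest=$10.05
After 3 (deposit($200)): balance=$710.05 total_interest=$10.05
After 4 (withdraw($300)): balance=$410.05 total_interest=$10.05
After 5 (month_end (apply 1% monthly interest)): balance=$414.15 total_interest=$14.15
After 6 (month_end (apply 1% monthly interest)): balance=$418.29 total_interest=$18.29
After 7 (deposit($1000)): balance=$1418.29 total_interest=$18.29
After 8 (withdraw($300)): balance=$1118.29 total_interest=$18.29
After 9 (month_end (apply 1% monthly interest)): balance=$1129.47 total_interest=$29.47
After 10 (deposit($50)): balance=$1179.47 total_interest=$29.47
After 11 (deposit($50)): balance=$1229.47 total_interest=$29.47
After 12 (year_end (apply 10% annual interest)): balance=$1352.41 total_interest=$152.41

Answer: 152.41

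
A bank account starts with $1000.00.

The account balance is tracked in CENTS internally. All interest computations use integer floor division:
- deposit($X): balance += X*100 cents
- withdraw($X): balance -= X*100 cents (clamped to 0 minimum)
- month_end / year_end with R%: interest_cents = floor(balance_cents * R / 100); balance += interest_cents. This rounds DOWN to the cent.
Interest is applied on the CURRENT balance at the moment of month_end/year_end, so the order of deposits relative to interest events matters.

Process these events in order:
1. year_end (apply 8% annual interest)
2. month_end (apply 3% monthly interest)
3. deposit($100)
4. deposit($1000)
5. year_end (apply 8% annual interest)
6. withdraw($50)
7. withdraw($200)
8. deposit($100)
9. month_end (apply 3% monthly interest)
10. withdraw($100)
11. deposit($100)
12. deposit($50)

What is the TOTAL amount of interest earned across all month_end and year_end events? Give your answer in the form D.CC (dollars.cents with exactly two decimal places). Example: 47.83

After 1 (year_end (apply 8% annual interest)): balance=$1080.00 total_interest=$80.00
After 2 (month_end (apply 3% monthly interest)): balance=$1112.40 total_interest=$112.40
After 3 (deposit($100)): balance=$1212.40 total_interest=$112.40
After 4 (deposit($1000)): balance=$2212.40 total_interest=$112.40
After 5 (year_end (apply 8% annual interest)): balance=$2389.39 total_interest=$289.39
After 6 (withdraw($50)): balance=$2339.39 total_interest=$289.39
After 7 (withdraw($200)): balance=$2139.39 total_interest=$289.39
After 8 (deposit($100)): balance=$2239.39 total_interest=$289.39
After 9 (month_end (apply 3% monthly interest)): balance=$2306.57 total_interest=$356.57
After 10 (withdraw($100)): balance=$2206.57 total_interest=$356.57
After 11 (deposit($100)): balance=$2306.57 total_interest=$356.57
After 12 (deposit($50)): balance=$2356.57 total_interest=$356.57

Answer: 356.57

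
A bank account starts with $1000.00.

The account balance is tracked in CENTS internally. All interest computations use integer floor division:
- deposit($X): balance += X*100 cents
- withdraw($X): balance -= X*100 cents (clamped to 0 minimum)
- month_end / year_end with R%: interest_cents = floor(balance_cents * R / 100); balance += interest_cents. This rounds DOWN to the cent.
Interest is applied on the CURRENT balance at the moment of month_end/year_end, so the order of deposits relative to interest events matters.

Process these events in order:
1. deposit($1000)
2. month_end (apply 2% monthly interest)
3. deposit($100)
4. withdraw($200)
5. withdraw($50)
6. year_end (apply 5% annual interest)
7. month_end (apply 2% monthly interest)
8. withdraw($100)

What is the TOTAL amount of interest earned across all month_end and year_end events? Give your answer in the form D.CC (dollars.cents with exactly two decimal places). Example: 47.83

After 1 (deposit($1000)): balance=$2000.00 total_interest=$0.00
After 2 (month_end (apply 2% monthly interest)): balance=$2040.00 total_interest=$40.00
After 3 (deposit($100)): balance=$2140.00 total_interest=$40.00
After 4 (withdraw($200)): balance=$1940.00 total_interest=$40.00
After 5 (withdraw($50)): balance=$1890.00 total_interest=$40.00
After 6 (year_end (apply 5% annual interest)): balance=$1984.50 total_interest=$134.50
After 7 (month_end (apply 2% monthly interest)): balance=$2024.19 total_interest=$174.19
After 8 (withdraw($100)): balance=$1924.19 total_interest=$174.19

Answer: 174.19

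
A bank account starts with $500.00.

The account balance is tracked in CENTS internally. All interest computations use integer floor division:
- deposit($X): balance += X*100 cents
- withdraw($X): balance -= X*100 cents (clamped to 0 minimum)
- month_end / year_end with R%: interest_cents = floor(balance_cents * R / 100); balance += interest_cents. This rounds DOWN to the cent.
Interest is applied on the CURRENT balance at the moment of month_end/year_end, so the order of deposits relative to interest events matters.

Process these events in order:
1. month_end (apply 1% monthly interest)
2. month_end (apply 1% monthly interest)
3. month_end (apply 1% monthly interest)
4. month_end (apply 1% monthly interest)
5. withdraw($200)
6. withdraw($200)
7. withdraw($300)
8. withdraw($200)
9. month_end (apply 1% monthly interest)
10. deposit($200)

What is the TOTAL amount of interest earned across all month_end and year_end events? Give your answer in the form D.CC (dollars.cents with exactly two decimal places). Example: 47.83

Answer: 20.30

Derivation:
After 1 (month_end (apply 1% monthly interest)): balance=$505.00 total_interest=$5.00
After 2 (month_end (apply 1% monthly interest)): balance=$510.05 total_interest=$10.05
After 3 (month_end (apply 1% monthly interest)): balance=$515.15 total_interest=$15.15
After 4 (month_end (apply 1% monthly interest)): balance=$520.30 total_interest=$20.30
After 5 (withdraw($200)): balance=$320.30 total_interest=$20.30
After 6 (withdraw($200)): balance=$120.30 total_interest=$20.30
After 7 (withdraw($300)): balance=$0.00 total_interest=$20.30
After 8 (withdraw($200)): balance=$0.00 total_interest=$20.30
After 9 (month_end (apply 1% monthly interest)): balance=$0.00 total_interest=$20.30
After 10 (deposit($200)): balance=$200.00 total_interest=$20.30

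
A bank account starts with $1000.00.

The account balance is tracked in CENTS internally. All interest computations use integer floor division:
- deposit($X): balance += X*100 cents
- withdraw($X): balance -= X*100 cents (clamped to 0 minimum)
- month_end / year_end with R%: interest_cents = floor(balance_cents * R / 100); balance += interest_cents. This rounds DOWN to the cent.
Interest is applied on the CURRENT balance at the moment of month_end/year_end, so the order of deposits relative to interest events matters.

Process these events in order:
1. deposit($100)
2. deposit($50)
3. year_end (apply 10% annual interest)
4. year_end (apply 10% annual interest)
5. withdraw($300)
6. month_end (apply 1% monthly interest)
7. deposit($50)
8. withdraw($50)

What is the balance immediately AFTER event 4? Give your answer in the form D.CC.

Answer: 1391.50

Derivation:
After 1 (deposit($100)): balance=$1100.00 total_interest=$0.00
After 2 (deposit($50)): balance=$1150.00 total_interest=$0.00
After 3 (year_end (apply 10% annual interest)): balance=$1265.00 total_interest=$115.00
After 4 (year_end (apply 10% annual interest)): balance=$1391.50 total_interest=$241.50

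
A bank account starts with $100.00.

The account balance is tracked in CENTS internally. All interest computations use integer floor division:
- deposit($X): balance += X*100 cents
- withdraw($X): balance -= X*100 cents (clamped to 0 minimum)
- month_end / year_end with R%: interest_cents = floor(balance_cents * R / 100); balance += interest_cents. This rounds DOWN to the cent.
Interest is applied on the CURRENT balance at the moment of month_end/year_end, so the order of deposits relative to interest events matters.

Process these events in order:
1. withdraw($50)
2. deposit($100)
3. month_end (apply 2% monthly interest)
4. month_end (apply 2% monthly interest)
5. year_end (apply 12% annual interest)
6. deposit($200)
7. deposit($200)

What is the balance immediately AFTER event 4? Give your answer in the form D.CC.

After 1 (withdraw($50)): balance=$50.00 total_interest=$0.00
After 2 (deposit($100)): balance=$150.00 total_interest=$0.00
After 3 (month_end (apply 2% monthly interest)): balance=$153.00 total_interest=$3.00
After 4 (month_end (apply 2% monthly interest)): balance=$156.06 total_interest=$6.06

Answer: 156.06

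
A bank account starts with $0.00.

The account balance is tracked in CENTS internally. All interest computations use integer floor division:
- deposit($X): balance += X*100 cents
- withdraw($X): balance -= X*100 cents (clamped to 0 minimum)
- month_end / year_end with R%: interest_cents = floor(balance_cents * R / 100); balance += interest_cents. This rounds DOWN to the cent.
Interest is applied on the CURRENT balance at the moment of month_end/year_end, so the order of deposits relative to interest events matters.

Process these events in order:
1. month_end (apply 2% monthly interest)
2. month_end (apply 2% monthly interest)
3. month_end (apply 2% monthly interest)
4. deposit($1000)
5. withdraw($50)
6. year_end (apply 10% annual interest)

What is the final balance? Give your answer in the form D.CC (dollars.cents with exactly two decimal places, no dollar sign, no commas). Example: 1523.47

After 1 (month_end (apply 2% monthly interest)): balance=$0.00 total_interest=$0.00
After 2 (month_end (apply 2% monthly interest)): balance=$0.00 total_interest=$0.00
After 3 (month_end (apply 2% monthly interest)): balance=$0.00 total_interest=$0.00
After 4 (deposit($1000)): balance=$1000.00 total_interest=$0.00
After 5 (withdraw($50)): balance=$950.00 total_interest=$0.00
After 6 (year_end (apply 10% annual interest)): balance=$1045.00 total_interest=$95.00

Answer: 1045.00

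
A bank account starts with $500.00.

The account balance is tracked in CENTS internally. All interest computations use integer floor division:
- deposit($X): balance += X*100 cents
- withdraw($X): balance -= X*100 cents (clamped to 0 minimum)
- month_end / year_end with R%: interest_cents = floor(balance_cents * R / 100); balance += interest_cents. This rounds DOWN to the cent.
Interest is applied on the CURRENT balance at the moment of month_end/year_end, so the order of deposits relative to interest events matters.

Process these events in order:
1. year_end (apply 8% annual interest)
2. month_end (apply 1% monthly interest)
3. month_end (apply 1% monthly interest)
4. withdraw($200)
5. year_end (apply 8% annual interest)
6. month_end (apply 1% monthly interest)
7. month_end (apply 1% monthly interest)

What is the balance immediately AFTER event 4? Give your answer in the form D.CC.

Answer: 350.85

Derivation:
After 1 (year_end (apply 8% annual interest)): balance=$540.00 total_interest=$40.00
After 2 (month_end (apply 1% monthly interest)): balance=$545.40 total_interest=$45.40
After 3 (month_end (apply 1% monthly interest)): balance=$550.85 total_interest=$50.85
After 4 (withdraw($200)): balance=$350.85 total_interest=$50.85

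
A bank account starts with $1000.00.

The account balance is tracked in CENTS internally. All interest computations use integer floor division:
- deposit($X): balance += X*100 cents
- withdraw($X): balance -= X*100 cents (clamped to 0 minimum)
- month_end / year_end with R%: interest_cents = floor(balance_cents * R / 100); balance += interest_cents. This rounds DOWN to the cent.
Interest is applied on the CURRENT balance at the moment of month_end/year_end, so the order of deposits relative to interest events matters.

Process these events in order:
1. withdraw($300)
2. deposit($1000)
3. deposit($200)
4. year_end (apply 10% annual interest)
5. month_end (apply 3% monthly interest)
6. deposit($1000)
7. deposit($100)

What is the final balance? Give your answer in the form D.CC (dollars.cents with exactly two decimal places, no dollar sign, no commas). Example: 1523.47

After 1 (withdraw($300)): balance=$700.00 total_interest=$0.00
After 2 (deposit($1000)): balance=$1700.00 total_interest=$0.00
After 3 (deposit($200)): balance=$1900.00 total_interest=$0.00
After 4 (year_end (apply 10% annual interest)): balance=$2090.00 total_interest=$190.00
After 5 (month_end (apply 3% monthly interest)): balance=$2152.70 total_interest=$252.70
After 6 (deposit($1000)): balance=$3152.70 total_interest=$252.70
After 7 (deposit($100)): balance=$3252.70 total_interest=$252.70

Answer: 3252.70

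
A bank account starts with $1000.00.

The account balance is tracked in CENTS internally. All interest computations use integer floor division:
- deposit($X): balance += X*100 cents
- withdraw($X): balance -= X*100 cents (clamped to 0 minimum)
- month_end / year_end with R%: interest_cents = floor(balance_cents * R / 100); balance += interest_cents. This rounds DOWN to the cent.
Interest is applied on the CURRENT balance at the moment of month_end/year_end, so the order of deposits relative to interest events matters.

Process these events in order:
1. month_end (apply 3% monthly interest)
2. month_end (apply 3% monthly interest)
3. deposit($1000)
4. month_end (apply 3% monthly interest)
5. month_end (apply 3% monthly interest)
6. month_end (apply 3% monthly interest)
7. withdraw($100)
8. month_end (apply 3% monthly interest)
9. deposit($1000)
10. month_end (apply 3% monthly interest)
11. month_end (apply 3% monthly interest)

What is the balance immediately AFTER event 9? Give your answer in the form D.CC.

Answer: 3216.54

Derivation:
After 1 (month_end (apply 3% monthly interest)): balance=$1030.00 total_interest=$30.00
After 2 (month_end (apply 3% monthly interest)): balance=$1060.90 total_interest=$60.90
After 3 (deposit($1000)): balance=$2060.90 total_interest=$60.90
After 4 (month_end (apply 3% monthly interest)): balance=$2122.72 total_interest=$122.72
After 5 (month_end (apply 3% monthly interest)): balance=$2186.40 total_interest=$186.40
After 6 (month_end (apply 3% monthly interest)): balance=$2251.99 total_interest=$251.99
After 7 (withdraw($100)): balance=$2151.99 total_interest=$251.99
After 8 (month_end (apply 3% monthly interest)): balance=$2216.54 total_interest=$316.54
After 9 (deposit($1000)): balance=$3216.54 total_interest=$316.54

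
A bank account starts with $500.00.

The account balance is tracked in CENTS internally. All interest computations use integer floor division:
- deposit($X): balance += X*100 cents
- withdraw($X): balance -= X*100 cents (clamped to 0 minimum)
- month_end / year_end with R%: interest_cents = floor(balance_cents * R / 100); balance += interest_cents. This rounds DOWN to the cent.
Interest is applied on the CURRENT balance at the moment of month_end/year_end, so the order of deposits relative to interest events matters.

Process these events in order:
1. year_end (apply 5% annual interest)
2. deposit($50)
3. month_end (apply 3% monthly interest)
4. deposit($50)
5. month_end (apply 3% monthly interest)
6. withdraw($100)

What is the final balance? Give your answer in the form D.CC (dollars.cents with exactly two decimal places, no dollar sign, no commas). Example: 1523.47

Answer: 561.51

Derivation:
After 1 (year_end (apply 5% annual interest)): balance=$525.00 total_interest=$25.00
After 2 (deposit($50)): balance=$575.00 total_interest=$25.00
After 3 (month_end (apply 3% monthly interest)): balance=$592.25 total_interest=$42.25
After 4 (deposit($50)): balance=$642.25 total_interest=$42.25
After 5 (month_end (apply 3% monthly interest)): balance=$661.51 total_interest=$61.51
After 6 (withdraw($100)): balance=$561.51 total_interest=$61.51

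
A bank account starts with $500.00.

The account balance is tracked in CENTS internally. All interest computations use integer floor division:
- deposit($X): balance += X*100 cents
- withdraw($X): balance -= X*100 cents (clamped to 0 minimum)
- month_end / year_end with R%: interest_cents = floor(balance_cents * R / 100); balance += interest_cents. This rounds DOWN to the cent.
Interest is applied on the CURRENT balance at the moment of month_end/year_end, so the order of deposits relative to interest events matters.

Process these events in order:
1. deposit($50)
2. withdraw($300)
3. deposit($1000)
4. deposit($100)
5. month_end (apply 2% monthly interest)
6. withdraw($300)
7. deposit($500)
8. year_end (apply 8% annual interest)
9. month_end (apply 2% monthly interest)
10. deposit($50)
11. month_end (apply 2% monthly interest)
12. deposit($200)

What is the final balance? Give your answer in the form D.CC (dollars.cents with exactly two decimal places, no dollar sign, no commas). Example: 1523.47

After 1 (deposit($50)): balance=$550.00 total_interest=$0.00
After 2 (withdraw($300)): balance=$250.00 total_interest=$0.00
After 3 (deposit($1000)): balance=$1250.00 total_interest=$0.00
After 4 (deposit($100)): balance=$1350.00 total_interest=$0.00
After 5 (month_end (apply 2% monthly interest)): balance=$1377.00 total_interest=$27.00
After 6 (withdraw($300)): balance=$1077.00 total_interest=$27.00
After 7 (deposit($500)): balance=$1577.00 total_interest=$27.00
After 8 (year_end (apply 8% annual interest)): balance=$1703.16 total_interest=$153.16
After 9 (month_end (apply 2% monthly interest)): balance=$1737.22 total_interest=$187.22
After 10 (deposit($50)): balance=$1787.22 total_interest=$187.22
After 11 (month_end (apply 2% monthly interest)): balance=$1822.96 total_interest=$222.96
After 12 (deposit($200)): balance=$2022.96 total_interest=$222.96

Answer: 2022.96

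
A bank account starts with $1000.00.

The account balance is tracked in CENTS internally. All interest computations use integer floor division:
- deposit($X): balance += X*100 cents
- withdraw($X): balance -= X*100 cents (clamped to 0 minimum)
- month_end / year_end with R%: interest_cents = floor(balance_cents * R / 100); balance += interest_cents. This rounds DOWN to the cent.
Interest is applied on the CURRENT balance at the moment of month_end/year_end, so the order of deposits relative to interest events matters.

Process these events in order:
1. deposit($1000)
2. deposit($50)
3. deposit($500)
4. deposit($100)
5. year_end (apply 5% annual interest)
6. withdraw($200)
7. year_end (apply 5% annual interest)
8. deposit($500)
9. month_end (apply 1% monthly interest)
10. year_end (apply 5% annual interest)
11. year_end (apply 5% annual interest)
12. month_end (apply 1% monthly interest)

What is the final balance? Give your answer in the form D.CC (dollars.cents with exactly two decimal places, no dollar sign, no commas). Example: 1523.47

Answer: 3611.96

Derivation:
After 1 (deposit($1000)): balance=$2000.00 total_interest=$0.00
After 2 (deposit($50)): balance=$2050.00 total_interest=$0.00
After 3 (deposit($500)): balance=$2550.00 total_interest=$0.00
After 4 (deposit($100)): balance=$2650.00 total_interest=$0.00
After 5 (year_end (apply 5% annual interest)): balance=$2782.50 total_interest=$132.50
After 6 (withdraw($200)): balance=$2582.50 total_interest=$132.50
After 7 (year_end (apply 5% annual interest)): balance=$2711.62 total_interest=$261.62
After 8 (deposit($500)): balance=$3211.62 total_interest=$261.62
After 9 (month_end (apply 1% monthly interest)): balance=$3243.73 total_interest=$293.73
After 10 (year_end (apply 5% annual interest)): balance=$3405.91 total_interest=$455.91
After 11 (year_end (apply 5% annual interest)): balance=$3576.20 total_interest=$626.20
After 12 (month_end (apply 1% monthly interest)): balance=$3611.96 total_interest=$661.96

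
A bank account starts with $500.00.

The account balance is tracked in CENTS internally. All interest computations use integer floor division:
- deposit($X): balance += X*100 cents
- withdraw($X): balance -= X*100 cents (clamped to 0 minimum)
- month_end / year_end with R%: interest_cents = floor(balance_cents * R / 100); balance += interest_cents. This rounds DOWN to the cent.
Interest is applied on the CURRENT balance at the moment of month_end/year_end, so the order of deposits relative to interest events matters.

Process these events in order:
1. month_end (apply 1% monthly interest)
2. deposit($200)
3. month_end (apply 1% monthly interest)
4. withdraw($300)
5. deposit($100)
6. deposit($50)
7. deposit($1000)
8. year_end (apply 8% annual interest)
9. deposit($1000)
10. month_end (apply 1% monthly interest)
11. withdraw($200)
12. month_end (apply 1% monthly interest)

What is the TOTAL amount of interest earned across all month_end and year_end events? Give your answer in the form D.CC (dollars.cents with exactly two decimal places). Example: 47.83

Answer: 189.01

Derivation:
After 1 (month_end (apply 1% monthly interest)): balance=$505.00 total_interest=$5.00
After 2 (deposit($200)): balance=$705.00 total_interest=$5.00
After 3 (month_end (apply 1% monthly interest)): balance=$712.05 total_interest=$12.05
After 4 (withdraw($300)): balance=$412.05 total_interest=$12.05
After 5 (deposit($100)): balance=$512.05 total_interest=$12.05
After 6 (deposit($50)): balance=$562.05 total_interest=$12.05
After 7 (deposit($1000)): balance=$1562.05 total_interest=$12.05
After 8 (year_end (apply 8% annual interest)): balance=$1687.01 total_interest=$137.01
After 9 (deposit($1000)): balance=$2687.01 total_interest=$137.01
After 10 (month_end (apply 1% monthly interest)): balance=$2713.88 total_interest=$163.88
After 11 (withdraw($200)): balance=$2513.88 total_interest=$163.88
After 12 (month_end (apply 1% monthly interest)): balance=$2539.01 total_interest=$189.01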